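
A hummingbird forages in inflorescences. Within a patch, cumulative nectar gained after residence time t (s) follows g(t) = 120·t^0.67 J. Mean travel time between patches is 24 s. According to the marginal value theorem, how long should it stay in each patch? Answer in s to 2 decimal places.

48.73 s

Maximise g(t)/(T+t): set derivative to zero → g'(t)(T+t) = g(t).
g'(t) = 0.67·120·t^-0.33. Setting 0.67·120·t^-0.33 = 120·t^0.67/(24+t) gives 0.67(24+t) = t, so 0.33·t = 0.67×24.
t* = 0.67×24/0.33 = 48.73 s.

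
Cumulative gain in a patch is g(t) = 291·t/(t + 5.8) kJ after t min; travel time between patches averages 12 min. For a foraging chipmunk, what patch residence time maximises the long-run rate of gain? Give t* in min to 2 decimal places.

8.34 min

By the marginal value theorem, leave when the instantaneous gain rate g'(t) equals the habitat-wide average g(t)/(T + t).
g'(t) = 291·5.8/(t + 5.8)². Setting 291·5.8/(t+5.8)² = 291t/[(t+5.8)(12+t)] gives 5.8(12+t) = t(t+5.8), so t² = 5.8×12 = 69.6.
t* = √69.6 = 8.343 min.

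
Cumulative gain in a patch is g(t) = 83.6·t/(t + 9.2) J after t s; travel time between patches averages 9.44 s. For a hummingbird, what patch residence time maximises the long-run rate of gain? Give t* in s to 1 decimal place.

9.3 s

By the marginal value theorem, leave when the instantaneous gain rate g'(t) equals the habitat-wide average g(t)/(T + t).
g'(t) = 83.6·9.2/(t + 9.2)². Setting 83.6·9.2/(t+9.2)² = 83.6t/[(t+9.2)(9.44+t)] gives 9.2(9.44+t) = t(t+9.2), so t² = 9.2×9.44 = 86.85.
t* = √86.85 = 9.319 s.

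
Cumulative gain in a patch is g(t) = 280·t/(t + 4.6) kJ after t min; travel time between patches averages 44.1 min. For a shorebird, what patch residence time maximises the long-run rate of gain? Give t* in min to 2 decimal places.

14.24 min

By the marginal value theorem, leave when the instantaneous gain rate g'(t) equals the habitat-wide average g(t)/(T + t).
g'(t) = 280·4.6/(t + 4.6)². Setting 280·4.6/(t+4.6)² = 280t/[(t+4.6)(44.1+t)] gives 4.6(44.1+t) = t(t+4.6), so t² = 4.6×44.1 = 202.9.
t* = √202.9 = 14.24 min.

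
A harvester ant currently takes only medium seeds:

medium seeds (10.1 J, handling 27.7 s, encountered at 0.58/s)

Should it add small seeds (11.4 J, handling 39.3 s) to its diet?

On medium seeds alone, R = ΣλE/(1+Σλh) = 5.858/17.07 = 0.3433 J/s.
Profitability of small seeds: 11.4/39.3 = 0.2901 J/s.
0.2901 < 0.3433, so adding small seeds would lower the average — exclude it.

No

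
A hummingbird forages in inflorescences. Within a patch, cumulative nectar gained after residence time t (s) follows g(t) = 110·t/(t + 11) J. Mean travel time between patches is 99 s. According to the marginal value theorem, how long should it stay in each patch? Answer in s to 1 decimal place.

By the marginal value theorem, leave when the instantaneous gain rate g'(t) equals the habitat-wide average g(t)/(T + t).
g'(t) = 110·11/(t + 11)². Setting 110·11/(t+11)² = 110t/[(t+11)(99+t)] gives 11(99+t) = t(t+11), so t² = 11×99 = 1089.
t* = √1089 = 33 s.

33.0 s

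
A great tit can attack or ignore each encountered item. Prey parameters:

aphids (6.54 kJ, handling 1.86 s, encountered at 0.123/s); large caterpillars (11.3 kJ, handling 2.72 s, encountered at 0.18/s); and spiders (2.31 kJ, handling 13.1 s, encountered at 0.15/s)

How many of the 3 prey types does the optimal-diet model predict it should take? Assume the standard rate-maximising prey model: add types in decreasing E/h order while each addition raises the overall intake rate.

2

Rank by E/h (kJ/s): large caterpillars 4.15, aphids 3.52, spiders 0.176. Include each in turn until the next type's E/h falls below the running intake rate.
Rate on top 1: 1.365. aphids: 3.52 > 1.365 → include.
Rate on top 2: 1.652. spiders: 0.176 < 1.652 → exclude; stop.
Optimal diet: large caterpillars, aphids — 2 of 3 types.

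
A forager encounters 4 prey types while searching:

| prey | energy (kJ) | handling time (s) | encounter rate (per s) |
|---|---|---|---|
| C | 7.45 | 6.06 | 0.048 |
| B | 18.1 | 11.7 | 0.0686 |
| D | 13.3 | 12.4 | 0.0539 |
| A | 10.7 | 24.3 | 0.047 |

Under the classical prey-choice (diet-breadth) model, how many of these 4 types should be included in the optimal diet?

Rank by E/h (kJ/s): B 1.55, C 1.23, D 1.07, A 0.44. Include each in turn until the next type's E/h falls below the running intake rate.
Rate on top 1: 0.6888. C: 1.23 > 0.6888 → include.
Rate on top 2: 0.7639. D: 1.07 > 0.7639 → include.
Rate on top 3: 0.8386. A: 0.44 < 0.8386 → exclude; stop.
Optimal diet: B, C, D — 3 of 4 types.

3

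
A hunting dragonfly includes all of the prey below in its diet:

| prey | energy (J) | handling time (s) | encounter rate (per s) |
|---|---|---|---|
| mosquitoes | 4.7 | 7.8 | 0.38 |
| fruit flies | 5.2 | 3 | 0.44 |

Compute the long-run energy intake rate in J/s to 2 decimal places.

0.77 J/s

R = Σλ_iE_i / (1 + Σλ_ih_i)
Numerator: 0.38×4.7 + 0.44×5.2 = 4.074
Denominator: 1 + 0.38×7.8 + 0.44×3 = 5.284
R = 4.074/5.284 = 0.771 J/s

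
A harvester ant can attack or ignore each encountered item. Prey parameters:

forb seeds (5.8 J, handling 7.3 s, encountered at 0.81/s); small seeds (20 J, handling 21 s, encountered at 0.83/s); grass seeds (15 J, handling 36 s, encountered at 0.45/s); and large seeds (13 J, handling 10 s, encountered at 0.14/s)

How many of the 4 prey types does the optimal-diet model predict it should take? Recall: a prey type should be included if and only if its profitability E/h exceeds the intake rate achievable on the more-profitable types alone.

Rank by E/h (J/s): large seeds 1.3, small seeds 0.952, forb seeds 0.795, grass seeds 0.417. Include each in turn until the next type's E/h falls below the running intake rate.
Rate on top 1: 0.7583. small seeds: 0.952 > 0.7583 → include.
Rate on top 2: 0.9289. forb seeds: 0.795 < 0.9289 → exclude; stop.
Optimal diet: large seeds, small seeds — 2 of 4 types.

2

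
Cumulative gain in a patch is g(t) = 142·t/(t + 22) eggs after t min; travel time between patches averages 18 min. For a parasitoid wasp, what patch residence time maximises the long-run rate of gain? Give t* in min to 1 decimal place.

Optimal t* satisfies g'(t*) = g(t*)/(T + t*).
g'(t) = 142·22/(t + 22)². Setting 142·22/(t+22)² = 142t/[(t+22)(18+t)] gives 22(18+t) = t(t+22), so t² = 22×18 = 396.
t* = √396 = 19.9 min.

19.9 min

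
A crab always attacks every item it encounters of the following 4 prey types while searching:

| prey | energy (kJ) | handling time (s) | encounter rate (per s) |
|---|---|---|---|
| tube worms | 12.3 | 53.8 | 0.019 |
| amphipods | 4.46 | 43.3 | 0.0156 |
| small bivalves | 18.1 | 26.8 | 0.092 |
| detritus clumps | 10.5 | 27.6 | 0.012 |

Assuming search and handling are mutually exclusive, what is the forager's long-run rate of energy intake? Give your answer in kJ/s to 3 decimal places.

R = (0.019×12.3 + 0.0156×4.46 + 0.092×18.1 + 0.012×10.5) / (1 + 0.019×53.8 + 0.0156×43.3 + 0.092×26.8 + 0.012×27.6) = 2.094/5.494 = 0.3812 kJ/s.

0.381 kJ/s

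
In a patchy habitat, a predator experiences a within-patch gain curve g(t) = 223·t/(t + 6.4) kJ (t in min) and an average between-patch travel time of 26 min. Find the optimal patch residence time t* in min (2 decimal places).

12.90 min

Optimal t* satisfies g'(t*) = g(t*)/(T + t*).
g'(t) = 223·6.4/(t + 6.4)². Setting 223·6.4/(t+6.4)² = 223t/[(t+6.4)(26+t)] gives 6.4(26+t) = t(t+6.4), so t² = 6.4×26 = 166.4.
t* = √166.4 = 12.9 min.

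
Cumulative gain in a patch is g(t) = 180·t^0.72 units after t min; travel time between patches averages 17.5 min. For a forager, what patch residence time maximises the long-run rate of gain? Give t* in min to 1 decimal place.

45.0 min

Maximise g(t)/(T+t): set derivative to zero → g'(t)(T+t) = g(t).
g'(t) = 0.72·180·t^-0.28. Setting 0.72·180·t^-0.28 = 180·t^0.72/(17.5+t) gives 0.72(17.5+t) = t, so 0.28·t = 0.72×17.5.
t* = 0.72×17.5/0.28 = 45 min.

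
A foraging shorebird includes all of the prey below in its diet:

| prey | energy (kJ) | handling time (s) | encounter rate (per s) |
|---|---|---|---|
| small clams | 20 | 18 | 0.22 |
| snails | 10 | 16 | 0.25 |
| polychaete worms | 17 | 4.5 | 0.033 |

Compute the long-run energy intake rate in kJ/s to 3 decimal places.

0.819 kJ/s

R = Σλ_iE_i / (1 + Σλ_ih_i)
Numerator: 0.22×20 + 0.25×10 + 0.033×17 = 7.461
Denominator: 1 + 0.22×18 + 0.25×16 + 0.033×4.5 = 9.108
R = 7.461/9.108 = 0.8191 kJ/s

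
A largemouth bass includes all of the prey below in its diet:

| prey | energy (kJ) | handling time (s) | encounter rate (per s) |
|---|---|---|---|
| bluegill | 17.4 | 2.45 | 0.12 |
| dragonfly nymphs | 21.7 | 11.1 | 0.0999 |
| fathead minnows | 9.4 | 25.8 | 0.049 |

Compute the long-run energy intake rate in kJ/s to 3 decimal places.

1.286 kJ/s

R = (0.12×17.4 + 0.0999×21.7 + 0.049×9.4) / (1 + 0.12×2.45 + 0.0999×11.1 + 0.049×25.8) = 4.716/3.667 = 1.286 kJ/s.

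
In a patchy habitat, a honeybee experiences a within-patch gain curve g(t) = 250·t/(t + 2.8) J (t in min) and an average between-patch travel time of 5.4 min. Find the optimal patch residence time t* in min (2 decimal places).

3.89 min

By the marginal value theorem, leave when the instantaneous gain rate g'(t) equals the habitat-wide average g(t)/(T + t).
g'(t) = 250·2.8/(t + 2.8)². Setting 250·2.8/(t+2.8)² = 250t/[(t+2.8)(5.4+t)] gives 2.8(5.4+t) = t(t+2.8), so t² = 2.8×5.4 = 15.12.
t* = √15.12 = 3.888 min.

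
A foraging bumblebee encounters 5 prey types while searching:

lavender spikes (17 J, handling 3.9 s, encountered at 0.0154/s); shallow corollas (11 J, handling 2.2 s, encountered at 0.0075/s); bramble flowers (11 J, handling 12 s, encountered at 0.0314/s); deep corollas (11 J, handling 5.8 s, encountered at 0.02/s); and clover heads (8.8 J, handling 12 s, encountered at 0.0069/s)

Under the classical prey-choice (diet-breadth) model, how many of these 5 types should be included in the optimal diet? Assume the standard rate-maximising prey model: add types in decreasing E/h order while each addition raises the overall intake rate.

5

Rank by E/h (J/s): shallow corollas 5, lavender spikes 4.36, deep corollas 1.9, bramble flowers 0.917, clover heads 0.733. Include each in turn until the next type's E/h falls below the running intake rate.
Rate on top 1: 0.08116. lavender spikes: 4.36 > 0.08116 → include.
Rate on top 2: 0.3198. deep corollas: 1.9 > 0.3198 → include.
Rate on top 3: 0.4732. bramble flowers: 0.917 > 0.4732 → include.
Rate on top 4: 0.5797. clover heads: 0.733 > 0.5797 → include.
Optimal diet: shallow corollas, lavender spikes, deep corollas, bramble flowers, clover heads — 5 of 5 types.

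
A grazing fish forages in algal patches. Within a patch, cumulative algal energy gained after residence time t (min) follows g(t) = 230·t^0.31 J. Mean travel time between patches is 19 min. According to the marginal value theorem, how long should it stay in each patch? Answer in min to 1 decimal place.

8.5 min

Optimal t* satisfies g'(t*) = g(t*)/(T + t*).
g'(t) = 0.31·230·t^-0.69. Setting 0.31·230·t^-0.69 = 230·t^0.31/(19+t) gives 0.31(19+t) = t, so 0.69·t = 0.31×19.
t* = 0.31×19/0.69 = 8.536 min.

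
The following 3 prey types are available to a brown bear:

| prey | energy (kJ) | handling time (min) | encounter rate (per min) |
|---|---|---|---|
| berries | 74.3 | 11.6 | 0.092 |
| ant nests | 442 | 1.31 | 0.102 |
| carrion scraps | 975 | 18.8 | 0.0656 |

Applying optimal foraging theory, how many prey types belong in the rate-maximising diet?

E/h in descending order: ant nests 337, carrion scraps 51.9, berries 6.41 kJ/min. The optimal diet is the largest prefix of this list for which every included type satisfies E_i/h_i > R on the types above it.
Rate on top 1: 39.77. carrion scraps: 51.9 > 39.77 → include.
Rate on top 2: 46.07. berries: 6.41 < 46.07 → exclude; stop.
Optimal diet: ant nests, carrion scraps — 2 of 3 types.

2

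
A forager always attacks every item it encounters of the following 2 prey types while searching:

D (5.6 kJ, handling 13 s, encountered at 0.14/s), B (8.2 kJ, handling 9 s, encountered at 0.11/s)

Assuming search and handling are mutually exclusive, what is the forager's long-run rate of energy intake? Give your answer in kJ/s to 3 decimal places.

R = (0.14×5.6 + 0.11×8.2) / (1 + 0.14×13 + 0.11×9) = 1.686/3.81 = 0.4425 kJ/s.

0.443 kJ/s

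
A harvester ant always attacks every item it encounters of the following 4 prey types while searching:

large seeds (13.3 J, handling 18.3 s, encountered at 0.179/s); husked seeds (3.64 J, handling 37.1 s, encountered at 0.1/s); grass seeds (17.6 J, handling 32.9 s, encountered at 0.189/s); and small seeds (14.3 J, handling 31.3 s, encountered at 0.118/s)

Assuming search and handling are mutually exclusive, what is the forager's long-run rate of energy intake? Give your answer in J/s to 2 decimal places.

Energy encountered per unit search time: 0.179×13.3 + 0.1×3.64 + 0.189×17.6 + 0.118×14.3 = 7.759 J/s.
Handling time per unit search time: 0.179×18.3 + 0.1×37.1 + 0.189×32.9 + 0.118×31.3 = 16.9.
Rate = 7.759/(1 + 16.9) = 0.4335 J/s.

0.43 J/s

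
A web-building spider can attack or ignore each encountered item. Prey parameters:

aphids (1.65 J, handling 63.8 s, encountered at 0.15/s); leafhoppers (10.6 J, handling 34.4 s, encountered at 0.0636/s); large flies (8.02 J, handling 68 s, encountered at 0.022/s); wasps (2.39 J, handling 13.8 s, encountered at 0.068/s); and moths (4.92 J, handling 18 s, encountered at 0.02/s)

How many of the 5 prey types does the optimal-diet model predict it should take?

2

Profitabilities (E/h, J/s): leafhoppers 0.308, moths 0.273, wasps 0.173, large flies 0.118, aphids 0.0259. Add prey in this order while the next type's profitability exceeds the intake rate on those already taken.
Rate on top 1: 0.2115. moths: 0.273 > 0.2115 → include.
Rate on top 2: 0.2178. wasps: 0.173 < 0.2178 → exclude; stop.
Optimal diet: leafhoppers, moths — 2 of 5 types.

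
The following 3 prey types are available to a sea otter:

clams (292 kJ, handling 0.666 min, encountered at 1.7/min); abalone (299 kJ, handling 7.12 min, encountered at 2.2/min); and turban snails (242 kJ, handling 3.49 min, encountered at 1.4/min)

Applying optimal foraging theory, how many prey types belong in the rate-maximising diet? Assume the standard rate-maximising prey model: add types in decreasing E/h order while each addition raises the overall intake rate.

1

Profitabilities (E/h, kJ/min): clams 438, turban snails 69.3, abalone 42. Add prey in this order while the next type's profitability exceeds the intake rate on those already taken.
Rate on top 1: 232.8. turban snails: 69.3 < 232.8 → exclude; stop.
Optimal diet: clams — 1 of 3 types.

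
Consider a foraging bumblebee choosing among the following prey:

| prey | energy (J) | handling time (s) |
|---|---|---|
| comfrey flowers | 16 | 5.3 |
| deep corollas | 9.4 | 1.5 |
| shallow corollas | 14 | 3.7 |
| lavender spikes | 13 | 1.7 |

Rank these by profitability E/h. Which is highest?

lavender spikes

In descending order of E/h:
lavender spikes: 13/1.7 = 7.65 J/s
deep corollas: 9.4/1.5 = 6.27 J/s
shallow corollas: 14/3.7 = 3.78 J/s
comfrey flowers: 16/5.3 = 3.02 J/s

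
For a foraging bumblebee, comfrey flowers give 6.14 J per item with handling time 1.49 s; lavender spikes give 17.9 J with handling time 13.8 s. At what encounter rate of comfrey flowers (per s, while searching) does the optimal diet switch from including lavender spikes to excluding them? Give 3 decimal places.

0.308 per s

The zero-one rule: include lavender spikes iff E₂/h₂ > λE₁/(1+λh₁). Equality gives the switch point.
λE₁h₂ = E₂ + λE₂h₁ ⇒ λ = E₂/(E₁h₂ − E₂h₁) = 17.9/(84.73 − 26.67) = 0.3083 per s.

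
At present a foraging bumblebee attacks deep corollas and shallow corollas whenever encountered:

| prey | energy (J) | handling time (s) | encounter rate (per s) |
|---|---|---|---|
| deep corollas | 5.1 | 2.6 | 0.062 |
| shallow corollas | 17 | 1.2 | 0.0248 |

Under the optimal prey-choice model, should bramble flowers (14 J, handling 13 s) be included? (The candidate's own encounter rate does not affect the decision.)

Yes

On deep corollas and shallow corollas alone, R = ΣλE/(1+Σλh) = 0.7378/1.191 = 0.6195 J/s.
bramble flowers: E/h = 14/13 = 1.077 J/s.
1.077 > 0.6195, so adding bramble flowers raises the average — include it.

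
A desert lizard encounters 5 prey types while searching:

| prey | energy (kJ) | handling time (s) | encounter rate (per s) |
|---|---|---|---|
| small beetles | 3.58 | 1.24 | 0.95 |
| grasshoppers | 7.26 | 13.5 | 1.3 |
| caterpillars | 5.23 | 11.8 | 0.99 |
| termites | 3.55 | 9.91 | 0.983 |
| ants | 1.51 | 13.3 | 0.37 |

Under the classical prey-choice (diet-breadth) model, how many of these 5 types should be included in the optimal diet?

E/h in descending order: small beetles 2.89, grasshoppers 0.538, caterpillars 0.443, termites 0.358, ants 0.114 kJ/s. The optimal diet is the largest prefix of this list for which every included type satisfies E_i/h_i > R on the types above it.
Rate on top 1: 1.562. grasshoppers: 0.538 < 1.562 → exclude; stop.
Optimal diet: small beetles — 1 of 5 types.

1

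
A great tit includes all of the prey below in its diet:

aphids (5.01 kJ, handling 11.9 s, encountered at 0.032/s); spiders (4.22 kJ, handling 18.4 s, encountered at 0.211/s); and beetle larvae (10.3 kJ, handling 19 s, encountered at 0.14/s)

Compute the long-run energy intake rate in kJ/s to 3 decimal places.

R = Σλ_iE_i / (1 + Σλ_ih_i)
Numerator: 0.032×5.01 + 0.211×4.22 + 0.14×10.3 = 2.493
Denominator: 1 + 0.032×11.9 + 0.211×18.4 + 0.14×19 = 7.923
R = 2.493/7.923 = 0.3146 kJ/s

0.315 kJ/s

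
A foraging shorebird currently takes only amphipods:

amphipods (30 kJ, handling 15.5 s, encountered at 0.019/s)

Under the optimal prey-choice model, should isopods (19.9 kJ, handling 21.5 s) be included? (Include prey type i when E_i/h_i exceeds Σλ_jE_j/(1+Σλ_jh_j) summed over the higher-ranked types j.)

Intake rate on the current diet: R = (0.019×30) / (1 + 0.019×15.5) = 0.57/1.294 = 0.4403 kJ/s.
isopods: E/h = 19.9/21.5 = 0.9256 kJ/s.
0.9256 > 0.4403, so adding isopods raises the average — include it.

Yes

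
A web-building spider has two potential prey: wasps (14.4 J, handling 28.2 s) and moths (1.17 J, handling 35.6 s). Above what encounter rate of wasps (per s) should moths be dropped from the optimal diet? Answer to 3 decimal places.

Drop moths once their profitability E₂/h₂ falls below the rate achievable on wasps alone: E₂/h₂ = λE₁/(1 + λh₁).
Solve for λ: λE₁h₂ = E₂(1 + λh₁) → λ(E₁h₂ − E₂h₁) = E₂ → λ = E₂/(E₁h₂ − E₂h₁).
λ = 1.17/(14.4×35.6 − 1.17×28.2) = 1.17/479.6 = 0.002439 per s.

0.002 per s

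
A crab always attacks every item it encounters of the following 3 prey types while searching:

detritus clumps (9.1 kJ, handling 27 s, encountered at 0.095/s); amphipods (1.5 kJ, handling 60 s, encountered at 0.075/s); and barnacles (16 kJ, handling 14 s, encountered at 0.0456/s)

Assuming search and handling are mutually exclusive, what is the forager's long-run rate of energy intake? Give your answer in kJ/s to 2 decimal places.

0.20 kJ/s

R = Σλ_iE_i / (1 + Σλ_ih_i)
Numerator: 0.095×9.1 + 0.075×1.5 + 0.0456×16 = 1.707
Denominator: 1 + 0.095×27 + 0.075×60 + 0.0456×14 = 8.703
R = 1.707/8.703 = 0.1961 kJ/s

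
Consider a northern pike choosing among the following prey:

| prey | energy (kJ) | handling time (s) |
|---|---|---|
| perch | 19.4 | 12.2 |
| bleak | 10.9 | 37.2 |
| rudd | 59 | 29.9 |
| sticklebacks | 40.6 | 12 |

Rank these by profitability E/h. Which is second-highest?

rudd

In descending order of E/h:
sticklebacks: 40.6/12 = 3.38 kJ/s
rudd: 59/29.9 = 1.97 kJ/s
perch: 19.4/12.2 = 1.59 kJ/s
bleak: 10.9/37.2 = 0.293 kJ/s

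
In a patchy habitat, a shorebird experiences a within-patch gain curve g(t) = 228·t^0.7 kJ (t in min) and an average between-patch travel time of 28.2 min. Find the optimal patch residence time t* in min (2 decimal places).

Optimal t* satisfies g'(t*) = g(t*)/(T + t*).
g'(t) = 0.7·228·t^-0.3. Setting 0.7·228·t^-0.3 = 228·t^0.7/(28.2+t) gives 0.7(28.2+t) = t, so 0.30·t = 0.7×28.2.
t* = 0.7×28.2/0.30 = 65.8 min.

65.80 min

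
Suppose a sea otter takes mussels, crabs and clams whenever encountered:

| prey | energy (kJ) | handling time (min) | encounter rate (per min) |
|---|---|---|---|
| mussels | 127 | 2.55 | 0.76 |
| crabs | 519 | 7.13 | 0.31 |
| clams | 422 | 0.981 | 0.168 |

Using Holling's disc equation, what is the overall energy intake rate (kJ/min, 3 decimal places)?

61.792 kJ/min

R = (0.76×127 + 0.31×519 + 0.168×422) / (1 + 0.76×2.55 + 0.31×7.13 + 0.168×0.981) = 328.3/5.313 = 61.79 kJ/min.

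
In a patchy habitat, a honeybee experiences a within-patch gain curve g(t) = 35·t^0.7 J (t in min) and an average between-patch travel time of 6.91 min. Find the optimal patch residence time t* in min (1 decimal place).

Optimal t* satisfies g'(t*) = g(t*)/(T + t*).
g'(t) = 0.7·35·t^-0.3. Setting 0.7·35·t^-0.3 = 35·t^0.7/(6.91+t) gives 0.7(6.91+t) = t, so 0.30·t = 0.7×6.91.
t* = 0.7×6.91/0.30 = 16.12 min.

16.1 min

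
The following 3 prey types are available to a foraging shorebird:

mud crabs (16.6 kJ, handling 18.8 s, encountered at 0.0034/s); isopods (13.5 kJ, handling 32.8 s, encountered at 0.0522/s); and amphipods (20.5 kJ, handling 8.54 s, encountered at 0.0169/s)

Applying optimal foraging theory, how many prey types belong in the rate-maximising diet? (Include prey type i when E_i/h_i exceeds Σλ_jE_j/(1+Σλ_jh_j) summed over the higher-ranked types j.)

3

E/h in descending order: amphipods 2.4, mud crabs 0.883, isopods 0.412 kJ/s. The optimal diet is the largest prefix of this list for which every included type satisfies E_i/h_i > R on the types above it.
Rate on top 1: 0.3028. mud crabs: 0.883 > 0.3028 → include.
Rate on top 2: 0.3335. isopods: 0.412 > 0.3335 → include.
Optimal diet: amphipods, mud crabs, isopods — 3 of 3 types.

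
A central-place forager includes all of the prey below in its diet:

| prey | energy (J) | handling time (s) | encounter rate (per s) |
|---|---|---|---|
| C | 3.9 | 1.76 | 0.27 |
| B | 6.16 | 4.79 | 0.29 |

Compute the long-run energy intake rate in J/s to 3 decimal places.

R = (0.27×3.9 + 0.29×6.16) / (1 + 0.27×1.76 + 0.29×4.79) = 2.839/2.864 = 0.9913 J/s.

0.991 J/s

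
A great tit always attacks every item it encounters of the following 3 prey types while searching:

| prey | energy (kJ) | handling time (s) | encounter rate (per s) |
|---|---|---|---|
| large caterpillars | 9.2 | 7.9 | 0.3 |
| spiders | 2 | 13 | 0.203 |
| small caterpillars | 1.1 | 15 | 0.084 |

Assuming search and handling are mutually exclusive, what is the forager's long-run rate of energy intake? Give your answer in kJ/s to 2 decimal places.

R = (0.3×9.2 + 0.203×2 + 0.084×1.1) / (1 + 0.3×7.9 + 0.203×13 + 0.084×15) = 3.258/7.269 = 0.4483 kJ/s.

0.45 kJ/s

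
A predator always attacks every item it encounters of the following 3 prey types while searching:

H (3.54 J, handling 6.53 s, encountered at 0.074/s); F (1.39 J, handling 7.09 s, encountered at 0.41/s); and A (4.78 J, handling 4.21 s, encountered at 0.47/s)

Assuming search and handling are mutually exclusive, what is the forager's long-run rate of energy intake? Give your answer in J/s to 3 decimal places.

0.483 J/s

R = (0.074×3.54 + 0.41×1.39 + 0.47×4.78) / (1 + 0.074×6.53 + 0.41×7.09 + 0.47×4.21) = 3.078/6.369 = 0.4834 J/s.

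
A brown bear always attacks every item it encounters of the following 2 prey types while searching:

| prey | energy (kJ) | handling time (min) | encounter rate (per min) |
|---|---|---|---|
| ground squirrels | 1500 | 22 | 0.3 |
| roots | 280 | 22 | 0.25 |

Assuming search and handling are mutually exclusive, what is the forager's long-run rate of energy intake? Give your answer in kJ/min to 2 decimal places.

R = Σλ_iE_i / (1 + Σλ_ih_i)
Numerator: 0.3×1500 + 0.25×280 = 520
Denominator: 1 + 0.3×22 + 0.25×22 = 13.1
R = 520/13.1 = 39.69 kJ/min

39.69 kJ/min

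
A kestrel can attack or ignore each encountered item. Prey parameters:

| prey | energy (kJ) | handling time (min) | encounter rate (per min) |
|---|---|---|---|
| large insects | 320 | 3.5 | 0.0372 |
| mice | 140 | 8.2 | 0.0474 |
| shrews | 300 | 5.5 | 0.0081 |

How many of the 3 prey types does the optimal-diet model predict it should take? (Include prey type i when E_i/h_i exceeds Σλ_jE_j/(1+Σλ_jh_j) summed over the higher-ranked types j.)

Rank by E/h (kJ/min): large insects 91.4, shrews 54.5, mice 17.1. Include each in turn until the next type's E/h falls below the running intake rate.
Rate on top 1: 10.53. shrews: 54.5 > 10.53 → include.
Rate on top 2: 12.2. mice: 17.1 > 12.2 → include.
Optimal diet: large insects, shrews, mice — 3 of 3 types.

3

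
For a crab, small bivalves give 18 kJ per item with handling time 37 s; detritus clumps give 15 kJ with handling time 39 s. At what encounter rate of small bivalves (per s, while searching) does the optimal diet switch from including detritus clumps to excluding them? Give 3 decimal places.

0.102 per s

At the threshold, the rate on small bivalves alone equals the profitability of detritus clumps: λ·18/(1 + λ·37) = 15/39 = 0.3846.
Rearranging, λ(18 − 0.3846×37) = 0.3846, so λ = 0.3846/3.769 = 0.102 per s.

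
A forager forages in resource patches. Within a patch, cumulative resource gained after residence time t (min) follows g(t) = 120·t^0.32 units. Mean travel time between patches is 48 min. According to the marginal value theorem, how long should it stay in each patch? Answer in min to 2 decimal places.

22.59 min

By the marginal value theorem, leave when the instantaneous gain rate g'(t) equals the habitat-wide average g(t)/(T + t).
g'(t) = 0.32·120·t^-0.68. Setting 0.32·120·t^-0.68 = 120·t^0.32/(48+t) gives 0.32(48+t) = t, so 0.68·t = 0.32×48.
t* = 0.32×48/0.68 = 22.59 min.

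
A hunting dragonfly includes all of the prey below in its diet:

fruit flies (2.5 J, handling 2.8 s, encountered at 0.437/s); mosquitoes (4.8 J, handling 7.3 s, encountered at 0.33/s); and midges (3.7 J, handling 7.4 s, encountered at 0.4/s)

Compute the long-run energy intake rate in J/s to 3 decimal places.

0.547 J/s

Energy encountered per unit search time: 0.437×2.5 + 0.33×4.8 + 0.4×3.7 = 4.157 J/s.
Handling time per unit search time: 0.437×2.8 + 0.33×7.3 + 0.4×7.4 = 6.593.
Rate = 4.157/(1 + 6.593) = 0.5474 J/s.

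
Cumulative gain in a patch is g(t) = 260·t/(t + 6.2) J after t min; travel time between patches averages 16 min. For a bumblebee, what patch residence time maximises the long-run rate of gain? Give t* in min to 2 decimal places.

By the marginal value theorem, leave when the instantaneous gain rate g'(t) equals the habitat-wide average g(t)/(T + t).
g'(t) = 260·6.2/(t + 6.2)². Setting 260·6.2/(t+6.2)² = 260t/[(t+6.2)(16+t)] gives 6.2(16+t) = t(t+6.2), so t² = 6.2×16 = 99.2.
t* = √99.2 = 9.96 min.

9.96 min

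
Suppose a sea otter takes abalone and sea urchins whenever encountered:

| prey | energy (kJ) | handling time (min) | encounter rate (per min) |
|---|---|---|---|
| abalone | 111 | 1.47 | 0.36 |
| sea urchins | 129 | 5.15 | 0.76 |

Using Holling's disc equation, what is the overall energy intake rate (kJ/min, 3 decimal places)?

25.353 kJ/min

R = Σλ_iE_i / (1 + Σλ_ih_i)
Numerator: 0.36×111 + 0.76×129 = 138
Denominator: 1 + 0.36×1.47 + 0.76×5.15 = 5.443
R = 138/5.443 = 25.35 kJ/min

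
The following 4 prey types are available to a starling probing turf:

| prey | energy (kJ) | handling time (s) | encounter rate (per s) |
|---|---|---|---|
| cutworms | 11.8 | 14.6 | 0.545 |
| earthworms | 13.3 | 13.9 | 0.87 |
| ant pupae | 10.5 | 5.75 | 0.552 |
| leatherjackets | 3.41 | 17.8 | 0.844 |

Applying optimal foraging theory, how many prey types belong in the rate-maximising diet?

E/h in descending order: ant pupae 1.83, earthworms 0.957, cutworms 0.808, leatherjackets 0.192 kJ/s. The optimal diet is the largest prefix of this list for which every included type satisfies E_i/h_i > R on the types above it.
Rate on top 1: 1.389. earthworms: 0.957 < 1.389 → exclude; stop.
Optimal diet: ant pupae — 1 of 4 types.

1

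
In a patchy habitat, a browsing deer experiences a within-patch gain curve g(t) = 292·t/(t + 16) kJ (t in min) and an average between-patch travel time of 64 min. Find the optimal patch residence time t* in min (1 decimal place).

32.0 min

By the marginal value theorem, leave when the instantaneous gain rate g'(t) equals the habitat-wide average g(t)/(T + t).
g'(t) = 292·16/(t + 16)². Setting 292·16/(t+16)² = 292t/[(t+16)(64+t)] gives 16(64+t) = t(t+16), so t² = 16×64 = 1024.
t* = √1024 = 32 min.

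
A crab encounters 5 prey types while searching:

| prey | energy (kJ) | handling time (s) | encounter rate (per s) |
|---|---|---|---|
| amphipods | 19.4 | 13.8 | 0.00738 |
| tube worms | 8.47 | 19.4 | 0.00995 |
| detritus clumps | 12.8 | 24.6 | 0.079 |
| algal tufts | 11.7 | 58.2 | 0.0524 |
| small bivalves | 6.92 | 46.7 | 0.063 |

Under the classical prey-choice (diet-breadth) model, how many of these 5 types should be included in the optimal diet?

Profitabilities (E/h, kJ/s): amphipods 1.41, detritus clumps 0.52, tube worms 0.437, algal tufts 0.201, small bivalves 0.148. Add prey in this order while the next type's profitability exceeds the intake rate on those already taken.
Rate on top 1: 0.1299. detritus clumps: 0.52 > 0.1299 → include.
Rate on top 2: 0.3791. tube worms: 0.437 > 0.3791 → include.
Rate on top 3: 0.3825. algal tufts: 0.201 < 0.3825 → exclude; stop.
Optimal diet: amphipods, detritus clumps, tube worms — 3 of 5 types.

3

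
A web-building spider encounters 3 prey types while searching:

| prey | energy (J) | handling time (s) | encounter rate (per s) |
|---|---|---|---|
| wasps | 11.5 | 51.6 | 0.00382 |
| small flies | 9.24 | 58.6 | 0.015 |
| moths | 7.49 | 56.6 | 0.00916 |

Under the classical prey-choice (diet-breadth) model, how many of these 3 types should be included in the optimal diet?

Profitabilities (E/h, J/s): wasps 0.223, small flies 0.158, moths 0.132. Add prey in this order while the next type's profitability exceeds the intake rate on those already taken.
Rate on top 1: 0.0367. small flies: 0.158 > 0.0367 → include.
Rate on top 2: 0.08792. moths: 0.132 > 0.08792 → include.
Optimal diet: wasps, small flies, moths — 3 of 3 types.

3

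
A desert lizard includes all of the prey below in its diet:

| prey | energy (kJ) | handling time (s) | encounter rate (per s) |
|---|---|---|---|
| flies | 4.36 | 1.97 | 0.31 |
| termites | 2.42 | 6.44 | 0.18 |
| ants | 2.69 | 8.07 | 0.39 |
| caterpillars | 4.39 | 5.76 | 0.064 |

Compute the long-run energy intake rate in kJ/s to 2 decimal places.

Energy encountered per unit search time: 0.31×4.36 + 0.18×2.42 + 0.39×2.69 + 0.064×4.39 = 3.117 kJ/s.
Handling time per unit search time: 0.31×1.97 + 0.18×6.44 + 0.39×8.07 + 0.064×5.76 = 5.286.
Rate = 3.117/(1 + 5.286) = 0.4959 kJ/s.

0.50 kJ/s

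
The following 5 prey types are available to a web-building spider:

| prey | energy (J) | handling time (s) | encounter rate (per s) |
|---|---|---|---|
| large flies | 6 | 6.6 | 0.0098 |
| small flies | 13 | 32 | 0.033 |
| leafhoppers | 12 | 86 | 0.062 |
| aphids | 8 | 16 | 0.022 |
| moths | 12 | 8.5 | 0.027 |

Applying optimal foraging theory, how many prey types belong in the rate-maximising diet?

Rank by E/h (J/s): moths 1.41, large flies 0.909, aphids 0.5, small flies 0.406, leafhoppers 0.14. Include each in turn until the next type's E/h falls below the running intake rate.
Rate on top 1: 0.2635. large flies: 0.909 > 0.2635 → include.
Rate on top 2: 0.2958. aphids: 0.5 > 0.2958 → include.
Rate on top 3: 0.3395. small flies: 0.406 > 0.3395 → include.
Rate on top 4: 0.3656. leafhoppers: 0.14 < 0.3656 → exclude; stop.
Optimal diet: moths, large flies, aphids, small flies — 4 of 5 types.

4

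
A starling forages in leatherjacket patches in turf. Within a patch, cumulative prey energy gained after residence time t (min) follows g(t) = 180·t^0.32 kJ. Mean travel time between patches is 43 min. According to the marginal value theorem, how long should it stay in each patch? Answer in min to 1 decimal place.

20.2 min

By the marginal value theorem, leave when the instantaneous gain rate g'(t) equals the habitat-wide average g(t)/(T + t).
g'(t) = 0.32·180·t^-0.68. Setting 0.32·180·t^-0.68 = 180·t^0.32/(43+t) gives 0.32(43+t) = t, so 0.68·t = 0.32×43.
t* = 0.32×43/0.68 = 20.24 min.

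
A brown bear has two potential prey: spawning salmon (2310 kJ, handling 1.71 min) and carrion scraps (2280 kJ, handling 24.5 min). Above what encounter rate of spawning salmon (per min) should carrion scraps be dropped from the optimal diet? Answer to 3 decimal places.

Drop carrion scraps once their profitability E₂/h₂ falls below the rate achievable on spawning salmon alone: E₂/h₂ = λE₁/(1 + λh₁).
Solve for λ: λE₁h₂ = E₂(1 + λh₁) → λ(E₁h₂ − E₂h₁) = E₂ → λ = E₂/(E₁h₂ − E₂h₁).
λ = 2280/(2310×24.5 − 2280×1.71) = 2280/5.27e+04 = 0.04327 per min.

0.043 per min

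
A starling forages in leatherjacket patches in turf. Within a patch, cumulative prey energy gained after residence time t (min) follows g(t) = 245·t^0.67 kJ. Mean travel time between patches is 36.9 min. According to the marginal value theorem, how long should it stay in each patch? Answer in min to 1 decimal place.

74.9 min

Maximise g(t)/(T+t): set derivative to zero → g'(t)(T+t) = g(t).
g'(t) = 0.67·245·t^-0.33. Setting 0.67·245·t^-0.33 = 245·t^0.67/(36.9+t) gives 0.67(36.9+t) = t, so 0.33·t = 0.67×36.9.
t* = 0.67×36.9/0.33 = 74.92 min.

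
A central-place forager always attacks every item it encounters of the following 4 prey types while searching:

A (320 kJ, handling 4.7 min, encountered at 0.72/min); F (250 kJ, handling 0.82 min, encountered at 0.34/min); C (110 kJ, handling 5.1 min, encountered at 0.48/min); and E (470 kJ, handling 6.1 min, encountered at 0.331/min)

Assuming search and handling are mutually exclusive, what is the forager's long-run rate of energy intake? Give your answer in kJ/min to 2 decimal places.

57.37 kJ/min

R = Σλ_iE_i / (1 + Σλ_ih_i)
Numerator: 0.72×320 + 0.34×250 + 0.48×110 + 0.331×470 = 523.8
Denominator: 1 + 0.72×4.7 + 0.34×0.82 + 0.48×5.1 + 0.331×6.1 = 9.13
R = 523.8/9.13 = 57.37 kJ/min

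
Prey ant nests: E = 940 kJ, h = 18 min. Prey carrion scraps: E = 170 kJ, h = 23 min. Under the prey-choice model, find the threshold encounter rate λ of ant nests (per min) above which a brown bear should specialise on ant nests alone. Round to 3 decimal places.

0.009 per min

At the threshold, the rate on ant nests alone equals the profitability of carrion scraps: λ·940/(1 + λ·18) = 170/23 = 7.391.
Rearranging, λ(940 − 7.391×18) = 7.391, so λ = 7.391/807 = 0.009159 per min.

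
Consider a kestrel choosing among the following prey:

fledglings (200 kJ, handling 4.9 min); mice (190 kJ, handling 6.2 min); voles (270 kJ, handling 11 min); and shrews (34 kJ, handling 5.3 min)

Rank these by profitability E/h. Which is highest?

Profitability E/h (kJ/min): fledglings = 200/4.9 = 40.8, mice = 190/6.2 = 30.6, voles = 270/11 = 24.5, shrews = 34/5.3 = 6.42.
Ranked: fledglings > mice > voles > shrews.

fledglings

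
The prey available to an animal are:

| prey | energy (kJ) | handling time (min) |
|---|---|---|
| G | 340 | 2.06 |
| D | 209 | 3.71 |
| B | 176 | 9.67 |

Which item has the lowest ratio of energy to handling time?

B

In descending order of E/h:
G: 340/2.06 = 165 kJ/min
D: 209/3.71 = 56.3 kJ/min
B: 176/9.67 = 18.2 kJ/min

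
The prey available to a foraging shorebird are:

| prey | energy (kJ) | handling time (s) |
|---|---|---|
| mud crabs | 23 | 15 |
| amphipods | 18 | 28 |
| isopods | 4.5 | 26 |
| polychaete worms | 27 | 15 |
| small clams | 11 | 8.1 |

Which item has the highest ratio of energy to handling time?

In descending order of E/h:
polychaete worms: 27/15 = 1.8 kJ/s
mud crabs: 23/15 = 1.53 kJ/s
small clams: 11/8.1 = 1.36 kJ/s
amphipods: 18/28 = 0.643 kJ/s
isopods: 4.5/26 = 0.173 kJ/s

polychaete worms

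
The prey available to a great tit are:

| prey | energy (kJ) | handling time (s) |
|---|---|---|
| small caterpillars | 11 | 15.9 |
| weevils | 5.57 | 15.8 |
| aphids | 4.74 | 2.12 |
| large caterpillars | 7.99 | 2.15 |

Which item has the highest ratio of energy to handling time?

large caterpillars

In descending order of E/h:
large caterpillars: 7.99/2.15 = 3.72 kJ/s
aphids: 4.74/2.12 = 2.24 kJ/s
small caterpillars: 11/15.9 = 0.692 kJ/s
weevils: 5.57/15.8 = 0.353 kJ/s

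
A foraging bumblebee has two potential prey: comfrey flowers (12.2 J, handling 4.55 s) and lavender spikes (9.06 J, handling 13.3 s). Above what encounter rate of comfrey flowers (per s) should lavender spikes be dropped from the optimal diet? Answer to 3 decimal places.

0.075 per s

The zero-one rule: include lavender spikes iff E₂/h₂ > λE₁/(1+λh₁). Equality gives the switch point.
λE₁h₂ = E₂ + λE₂h₁ ⇒ λ = E₂/(E₁h₂ − E₂h₁) = 9.06/(162.3 − 41.22) = 0.07485 per s.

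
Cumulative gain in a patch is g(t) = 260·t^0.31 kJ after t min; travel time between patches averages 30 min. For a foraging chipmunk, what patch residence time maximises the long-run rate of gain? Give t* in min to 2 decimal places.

13.48 min

Optimal t* satisfies g'(t*) = g(t*)/(T + t*).
g'(t) = 0.31·260·t^-0.69. Setting 0.31·260·t^-0.69 = 260·t^0.31/(30+t) gives 0.31(30+t) = t, so 0.69·t = 0.31×30.
t* = 0.31×30/0.69 = 13.48 min.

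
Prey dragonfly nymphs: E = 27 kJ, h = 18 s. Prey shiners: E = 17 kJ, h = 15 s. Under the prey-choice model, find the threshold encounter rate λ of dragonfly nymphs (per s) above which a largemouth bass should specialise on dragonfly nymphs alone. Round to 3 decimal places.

At the threshold, the rate on dragonfly nymphs alone equals the profitability of shiners: λ·27/(1 + λ·18) = 17/15 = 1.133.
Rearranging, λ(27 − 1.133×18) = 1.133, so λ = 1.133/6.6 = 0.1717 per s.

0.172 per s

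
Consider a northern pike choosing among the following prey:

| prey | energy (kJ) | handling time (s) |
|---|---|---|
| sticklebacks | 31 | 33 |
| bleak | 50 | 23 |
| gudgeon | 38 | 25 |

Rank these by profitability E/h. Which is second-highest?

gudgeon

Profitability E/h (kJ/s): sticklebacks = 31/33 = 0.939, bleak = 50/23 = 2.17, gudgeon = 38/25 = 1.52.
Ranked: bleak > gudgeon > sticklebacks.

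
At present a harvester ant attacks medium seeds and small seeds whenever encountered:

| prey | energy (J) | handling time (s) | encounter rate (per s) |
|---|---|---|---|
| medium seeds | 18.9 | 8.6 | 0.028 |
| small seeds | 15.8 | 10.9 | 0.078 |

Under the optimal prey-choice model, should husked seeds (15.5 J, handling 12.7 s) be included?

Yes

Intake rate on the current diet: R = (0.028×18.9 + 0.078×15.8) / (1 + 0.028×8.6 + 0.078×10.9) = 1.762/2.091 = 0.8425 J/s.
Profitability of husked seeds: 15.5/12.7 = 1.22 J/s.
1.22 > 0.8425, so adding husked seeds raises the average — include it.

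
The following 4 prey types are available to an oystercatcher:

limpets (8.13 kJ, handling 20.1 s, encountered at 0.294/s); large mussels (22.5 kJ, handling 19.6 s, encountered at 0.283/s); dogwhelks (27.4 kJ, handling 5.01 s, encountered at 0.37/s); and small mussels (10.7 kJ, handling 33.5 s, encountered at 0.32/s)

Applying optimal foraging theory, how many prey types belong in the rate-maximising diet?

E/h in descending order: dogwhelks 5.47, large mussels 1.15, limpets 0.404, small mussels 0.319 kJ/s. The optimal diet is the largest prefix of this list for which every included type satisfies E_i/h_i > R on the types above it.
Rate on top 1: 3.553. large mussels: 1.15 < 3.553 → exclude; stop.
Optimal diet: dogwhelks — 1 of 4 types.

1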